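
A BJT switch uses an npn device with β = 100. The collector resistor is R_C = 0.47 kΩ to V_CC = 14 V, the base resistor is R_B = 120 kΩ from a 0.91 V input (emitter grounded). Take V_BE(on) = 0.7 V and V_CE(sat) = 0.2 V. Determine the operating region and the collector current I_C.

active; I_C ≈ 0.18 mA

Assume active. Base-emitter loop: I_B = (V_BB − V_BE)/R_B = (0.91 − 0.7)/120 = 0.00175 mA.
I_C = β·I_B = 100×0.00175 = 0.175 mA.
V_CE = V_CC − I_C·R_C = 14 − 0.175×0.47 = 13.9 V > V_CE(sat), so the active-region assumption holds.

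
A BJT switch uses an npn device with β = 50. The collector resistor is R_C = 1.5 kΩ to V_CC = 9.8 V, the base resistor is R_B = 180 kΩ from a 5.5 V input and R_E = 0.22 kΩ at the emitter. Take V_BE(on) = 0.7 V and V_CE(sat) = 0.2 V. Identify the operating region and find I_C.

active; I_C ≈ 1.3 mA

Assume active. Base-emitter loop: I_B = (V_BB − V_BE)/(R_B + (β+1)R_E) = (5.5 − 0.7)/(180 + 51×0.22) = 0.0251 mA.
I_C = β·I_B = 50×0.0251 = 1.26 mA.
V_CE = V_CC − I_C·R_C − I_E·R_E = 9.8 − 1.26×1.5 − 1.28×0.22 = 7.64 V > V_CE(sat), so the active-region assumption holds.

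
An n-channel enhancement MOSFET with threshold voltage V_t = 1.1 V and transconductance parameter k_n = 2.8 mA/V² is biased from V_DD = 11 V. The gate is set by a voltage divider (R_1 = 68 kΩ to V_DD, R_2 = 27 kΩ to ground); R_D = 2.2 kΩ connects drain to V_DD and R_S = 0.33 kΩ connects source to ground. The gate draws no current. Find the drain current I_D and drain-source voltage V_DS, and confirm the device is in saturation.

V_G = V_DD·R_2/(R_1+R_2) = 11×27/95 = 3.13 V.
Assume saturation: I_D = (k_n/2)(V_GS − V_t)² with V_GS = V_G − I_D·R_S = 3.13 − 0.33·I_D.
Substituting gives 0.152·I_D² − 2.87·I_D + 5.75 = 0, with roots I_D = 2.28 or 16.6 mA.
The root I_D = 16.6 mA gives V_GS = -2.34 V ≤ V_t, so take I_D = 2.28 mA.
Then V_GS = 2.38 V and V_DS = V_DD − I_D(R_D+R_S) = 11 − 2.28×2.53 = 5.24 V.
Saturation requires V_DS ≥ V_GS − V_t = 1.28 V; 5.24 ≥ 1.28 ✓.

I_D ≈ 2.3 mA, V_DS ≈ 5.2 V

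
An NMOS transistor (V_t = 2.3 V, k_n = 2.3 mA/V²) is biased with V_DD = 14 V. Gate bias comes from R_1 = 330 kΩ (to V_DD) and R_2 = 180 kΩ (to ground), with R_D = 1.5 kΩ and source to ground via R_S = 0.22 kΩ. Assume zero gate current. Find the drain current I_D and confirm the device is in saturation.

I_D ≈ 3.8 mA

V_G = V_DD·R_2/(R_1+R_2) = 14×180/510 = 4.94 V.
Assume saturation: I_D = (k_n/2)(V_GS − V_t)² with V_GS = V_G − I_D·R_S = 4.94 − 0.22·I_D.
Substituting gives 0.0557·I_D² − 2.34·I_D + 8.02 = 0, with roots I_D = 3.77 or 38.2 mA.
The root I_D = 38.2 mA gives V_GS = -3.46 V ≤ V_t, so take I_D = 3.77 mA.
Then V_GS = 4.11 V and V_DS = V_DD − I_D(R_D+R_S) = 14 − 3.77×1.72 = 7.51 V.
Saturation requires V_DS ≥ V_GS − V_t = 1.81 V; 7.51 ≥ 1.81 ✓.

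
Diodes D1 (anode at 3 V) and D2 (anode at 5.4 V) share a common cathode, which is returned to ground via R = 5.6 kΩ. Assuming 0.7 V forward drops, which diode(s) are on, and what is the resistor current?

Only D2 conducts; I_R ≈ 0.84 mA

Assume both conduct. Then node N would need to be at both 3−0.7 = 2.3 V and 5.4−0.7 = 4.7 V, which is impossible.
Assume only D2 conducts: V_N = 5.4 − 0.7 = 4.7 V, so I_R = 4.7/5.6 = 0.839 mA.
Check D1: its anode-to-cathode voltage is 3 − 4.7 = -1.7 V < 0.7 V, so it is off. The assumption is consistent.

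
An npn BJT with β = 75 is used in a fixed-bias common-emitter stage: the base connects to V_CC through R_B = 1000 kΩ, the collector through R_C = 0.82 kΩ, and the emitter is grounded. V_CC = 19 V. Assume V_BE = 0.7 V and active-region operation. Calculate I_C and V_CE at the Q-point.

Base loop: V_CC = I_B·R_B + V_BE, so I_B = (19 − 0.7)/1000 kΩ = 0.0183 mA.
In the active region I_C = β·I_B = 75 × 0.0183 = 1.37 mA.
Collector loop: V_CE = V_CC − I_C·R_C = 19 − 1.37×0.82 = 17.9 V.
Since V_CE = 17.9 V > V_CE(sat) ≈ 0.2 V, the transistor is in the active region as assumed.

I_C ≈ 1.4 mA, V_CE ≈ 18 V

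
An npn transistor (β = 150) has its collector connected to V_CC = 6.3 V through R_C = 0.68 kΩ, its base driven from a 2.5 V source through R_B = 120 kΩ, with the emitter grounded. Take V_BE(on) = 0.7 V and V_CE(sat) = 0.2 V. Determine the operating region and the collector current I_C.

Assume active. Base-emitter loop: I_B = (V_BB − V_BE)/R_B = (2.5 − 0.7)/120 = 0.015 mA.
I_C = β·I_B = 150×0.015 = 2.25 mA.
V_CE = V_CC − I_C·R_C = 6.3 − 2.25×0.68 = 4.77 V > V_CE(sat), so the active-region assumption holds.

active; I_C ≈ 2.2 mA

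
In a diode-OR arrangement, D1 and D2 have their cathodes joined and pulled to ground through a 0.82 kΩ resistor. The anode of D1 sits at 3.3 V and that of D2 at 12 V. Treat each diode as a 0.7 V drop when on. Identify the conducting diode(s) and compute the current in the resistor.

Only D2 conducts; I_R ≈ 14 mA

Assume both conduct. Then node N would need to be at both 3.3−0.7 = 2.6 V and 12−0.7 = 11.3 V, which is impossible.
Assume only D2 conducts: V_N = 12 − 0.7 = 11.3 V, so I_R = 11.3/0.82 = 13.8 mA.
Check D1: its anode-to-cathode voltage is 3.3 − 11.3 = -8 V < 0.7 V, so it is off. The assumption is consistent.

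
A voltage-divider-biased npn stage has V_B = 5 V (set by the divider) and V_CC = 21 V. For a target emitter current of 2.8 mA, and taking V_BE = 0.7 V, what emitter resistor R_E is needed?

R_E ≈ 1.5 kΩ

V_E = V_B − V_BE = 5 − 0.7 = 4.3 V.
R_E = V_E / I_E = 4.3 / 2.8 = 1.54 kΩ.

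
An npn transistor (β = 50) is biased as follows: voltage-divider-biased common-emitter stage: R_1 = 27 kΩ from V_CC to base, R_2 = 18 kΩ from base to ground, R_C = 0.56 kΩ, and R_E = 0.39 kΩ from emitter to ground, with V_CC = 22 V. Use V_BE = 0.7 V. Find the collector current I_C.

I_C ≈ 13 mA

Thevenize the base divider: V_Th = V_CC·R_2/(R_1+R_2) = 22×18/45 = 8.8 V, R_Th = R_1‖R_2 = 10.8 kΩ.
Base-emitter loop: V_Th = I_B·R_Th + V_BE + (β+1)I_B·R_E, so I_B = (8.8 − 0.7) / (10.8 + 51×0.39) = 0.264 mA.
I_C = β·I_B = 50×0.264 = 13.2 mA, and I_E = (β+1)I_B = 13.5 mA.
V_CE = V_CC − I_C·R_C − I_E·R_E = 22 − 13.2×0.56 − 13.5×0.39 = 9.36 V.
V_CE = 9.36 V > 0.2 V confirms active-region operation.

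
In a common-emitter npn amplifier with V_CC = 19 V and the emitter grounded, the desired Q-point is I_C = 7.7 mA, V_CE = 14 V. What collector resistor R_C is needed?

R_C ≈ 0.65 kΩ

Collector loop: V_CC = I_C·R_C + V_CE.
R_C = (V_CC − V_CE)/I_C = (19 − 14)/7.7 = 0.649 kΩ.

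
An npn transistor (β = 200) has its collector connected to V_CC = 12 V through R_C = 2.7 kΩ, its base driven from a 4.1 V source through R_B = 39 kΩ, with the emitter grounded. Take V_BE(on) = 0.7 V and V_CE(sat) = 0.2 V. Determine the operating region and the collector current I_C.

Assume active: I_B = (4.1 − 0.7)/39 = 0.0872 mA, giving I_C = β·I_B = 17.4 mA.
But then V_CE = 12 − 17.4×2.7 = -35.1 V < V_CE(sat) = 0.2 V — impossible in the active region.
So the transistor is saturated. With V_CE = 0.2 V, I_C = (V_CC − 0.2)/R_C = 11.8/2.7 = 4.37 mA.
Check: β·I_B = 17.4 mA > I_C = 4.37 mA, confirming saturation.

saturation; I_C ≈ 4.4 mA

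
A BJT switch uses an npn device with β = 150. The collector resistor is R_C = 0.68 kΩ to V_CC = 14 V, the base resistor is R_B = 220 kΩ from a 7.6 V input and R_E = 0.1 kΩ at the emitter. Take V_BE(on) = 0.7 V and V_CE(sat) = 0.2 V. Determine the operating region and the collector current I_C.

Assume active. Base-emitter loop: I_B = (V_BB − V_BE)/(R_B + (β+1)R_E) = (7.6 − 0.7)/(220 + 151×0.1) = 0.0293 mA.
I_C = β·I_B = 150×0.0293 = 4.4 mA.
V_CE = V_CC − I_C·R_C − I_E·R_E = 14 − 4.4×0.68 − 4.43×0.1 = 10.6 V > V_CE(sat), so the active-region assumption holds.

active; I_C ≈ 4.4 mA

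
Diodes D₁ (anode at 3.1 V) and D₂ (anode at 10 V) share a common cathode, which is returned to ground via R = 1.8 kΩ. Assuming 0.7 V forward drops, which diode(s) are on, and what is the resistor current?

Assume both conduct. Then node N would need to be at both 3.1−0.7 = 2.4 V and 10−0.7 = 9.3 V, which is impossible.
Assume only D₂ conducts: V_N = 10 − 0.7 = 9.3 V, so I_R = 9.3/1.8 = 5.17 mA.
Check D₁: its anode-to-cathode voltage is 3.1 − 9.3 = -6.2 V < 0.7 V, so it is off. The assumption is consistent.

Only D₂ conducts; I_R ≈ 5.2 mA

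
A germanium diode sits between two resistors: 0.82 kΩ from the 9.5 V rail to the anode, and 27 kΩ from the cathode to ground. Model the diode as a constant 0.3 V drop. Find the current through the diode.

I ≈ 0.33 mA

The two resistors are in series with the diode, so KVL gives 9.5 = I·0.82 + 0.3 + I·27.
I = (9.5 − 0.3) / (0.82 + 27) kΩ = 9.2 / 27.8 = 0.331 mA.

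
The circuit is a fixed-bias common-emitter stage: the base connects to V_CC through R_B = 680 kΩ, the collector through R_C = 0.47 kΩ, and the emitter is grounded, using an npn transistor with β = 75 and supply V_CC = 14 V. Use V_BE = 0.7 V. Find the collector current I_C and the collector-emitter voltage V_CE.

I_C ≈ 1.5 mA, V_CE ≈ 13 V

Base loop: V_CC = I_B·R_B + V_BE, so I_B = (14 − 0.7)/680 kΩ = 0.0196 mA.
In the active region I_C = β·I_B = 75 × 0.0196 = 1.47 mA.
Collector loop: V_CE = V_CC − I_C·R_C = 14 − 1.47×0.47 = 13.3 V.
Since V_CE = 13.3 V > V_CE(sat) ≈ 0.2 V, the transistor is in the active region as assumed.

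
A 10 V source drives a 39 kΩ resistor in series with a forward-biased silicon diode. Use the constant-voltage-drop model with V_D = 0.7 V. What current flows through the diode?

KVL around the loop: 10 = V_D + I·R = 0.7 + I × 39 kΩ.
So I = (10 − 0.7) / 39 kΩ = 9.3 / 39 = 0.238 mA.

I ≈ 0.24 mA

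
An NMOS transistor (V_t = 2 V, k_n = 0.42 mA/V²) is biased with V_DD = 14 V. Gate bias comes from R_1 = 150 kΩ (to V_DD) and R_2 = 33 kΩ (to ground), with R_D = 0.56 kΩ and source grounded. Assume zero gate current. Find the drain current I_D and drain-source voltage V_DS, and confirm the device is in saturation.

V_G = V_DD·R_2/(R_1+R_2) = 14×33/183 = 2.52 V. With the source grounded, V_GS = V_G = 2.52 V.
Assume saturation: I_D = (k_n/2)(V_GS − V_t)² = (0.42/2)×(2.52 − 2)² = 0.21×0.525² = 0.0578 mA.
V_DS = V_DD − I_D·R_D = 14 − 0.0578×0.56 = 14 V.
Saturation requires V_DS ≥ V_GS − V_t = 0.525 V; 14 ≥ 0.525 ✓.

I_D ≈ 0.058 mA, V_DS ≈ 14 V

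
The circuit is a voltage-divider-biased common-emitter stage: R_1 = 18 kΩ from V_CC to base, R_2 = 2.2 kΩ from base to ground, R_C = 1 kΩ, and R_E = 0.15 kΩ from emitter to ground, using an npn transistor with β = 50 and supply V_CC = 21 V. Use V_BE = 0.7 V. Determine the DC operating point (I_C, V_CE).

I_C ≈ 8.3 mA, V_CE ≈ 11 V

Thevenize the base divider: V_Th = V_CC·R_2/(R_1+R_2) = 21×2.2/20.2 = 2.29 V, R_Th = R_1‖R_2 = 1.96 kΩ.
Base-emitter loop: V_Th = I_B·R_Th + V_BE + (β+1)I_B·R_E, so I_B = (2.29 − 0.7) / (1.96 + 51×0.15) = 0.165 mA.
I_C = β·I_B = 50×0.165 = 8.26 mA, and I_E = (β+1)I_B = 8.42 mA.
V_CE = V_CC − I_C·R_C − I_E·R_E = 21 − 8.26×1 − 8.42×0.15 = 11.5 V.
V_CE = 11.5 V > 0.2 V confirms active-region operation.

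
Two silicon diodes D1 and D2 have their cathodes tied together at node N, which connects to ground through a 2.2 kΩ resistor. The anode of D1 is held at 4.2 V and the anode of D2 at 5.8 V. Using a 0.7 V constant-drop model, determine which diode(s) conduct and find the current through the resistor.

Assume both conduct. Then node N would need to be at both 4.2−0.7 = 3.5 V and 5.8−0.7 = 5.1 V, which is impossible.
Assume only D2 conducts: V_N = 5.8 − 0.7 = 5.1 V, so I_R = 5.1/2.2 = 2.32 mA.
Check D1: its anode-to-cathode voltage is 4.2 − 5.1 = -0.9 V < 0.7 V, so it is off. The assumption is consistent.

Only D2 conducts; I_R ≈ 2.3 mA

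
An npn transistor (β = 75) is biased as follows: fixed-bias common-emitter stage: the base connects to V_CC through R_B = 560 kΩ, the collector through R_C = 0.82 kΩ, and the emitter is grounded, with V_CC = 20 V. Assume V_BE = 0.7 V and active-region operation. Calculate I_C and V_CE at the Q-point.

Base loop: V_CC = I_B·R_B + V_BE, so I_B = (20 − 0.7)/560 kΩ = 0.0345 mA.
In the active region I_C = β·I_B = 75 × 0.0345 = 2.58 mA.
Collector loop: V_CE = V_CC − I_C·R_C = 20 − 2.58×0.82 = 17.9 V.
Since V_CE = 17.9 V > V_CE(sat) ≈ 0.2 V, the transistor is in the active region as assumed.

I_C ≈ 2.6 mA, V_CE ≈ 18 V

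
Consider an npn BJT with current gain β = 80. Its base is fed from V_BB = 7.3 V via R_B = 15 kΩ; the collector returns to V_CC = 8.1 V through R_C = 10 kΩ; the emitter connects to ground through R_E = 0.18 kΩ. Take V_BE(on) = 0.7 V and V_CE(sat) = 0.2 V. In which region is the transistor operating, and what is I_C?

Assume active: I_B = (7.3 − 0.7)/(15 + 81×0.18) = 0.223 mA, I_C = β·I_B = 17.8 mA.
Then V_CE = 8.1 − 17.8×10 − 18.1×0.18 = -174 V < 0.2 V — the active assumption fails.
Re-solve with V_CE = 0.2 V. KCL at the emitter: V_E/R_E = (V_BB−0.7−V_E)/R_B + (V_CC−0.2−V_E)/R_C, giving V_E = 0.215 V.
I_C = (V_CC − 0.2 − V_E)/R_C = (7.9 − 0.215)/10 = 0.769 mA.
Check: I_B = (6.6 − 0.215)/15 = 0.426 mA, and β·I_B = 34.1 mA > I_C, confirming saturation.

saturation; I_C ≈ 0.77 mA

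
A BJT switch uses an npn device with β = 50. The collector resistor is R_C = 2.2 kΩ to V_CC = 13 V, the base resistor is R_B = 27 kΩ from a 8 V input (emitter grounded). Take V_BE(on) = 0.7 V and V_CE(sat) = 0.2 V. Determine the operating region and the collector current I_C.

saturation; I_C ≈ 5.8 mA

Assume active: I_B = (8 − 0.7)/27 = 0.27 mA, giving I_C = β·I_B = 13.5 mA.
But then V_CE = 13 − 13.5×2.2 = -16.7 V < V_CE(sat) = 0.2 V — impossible in the active region.
So the transistor is saturated. With V_CE = 0.2 V, I_C = (V_CC − 0.2)/R_C = 12.8/2.2 = 5.82 mA.
Check: β·I_B = 13.5 mA > I_C = 5.82 mA, confirming saturation.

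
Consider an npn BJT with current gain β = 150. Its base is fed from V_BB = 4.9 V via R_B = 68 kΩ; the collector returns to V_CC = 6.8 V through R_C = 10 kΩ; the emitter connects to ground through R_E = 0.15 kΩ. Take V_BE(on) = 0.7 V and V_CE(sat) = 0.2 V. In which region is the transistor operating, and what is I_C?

Assume active: I_B = (4.9 − 0.7)/(68 + 151×0.15) = 0.0463 mA, I_C = β·I_B = 6.95 mA.
Then V_CE = 6.8 − 6.95×10 − 7×0.15 = -63.7 V < 0.2 V — the active assumption fails.
Re-solve with V_CE = 0.2 V. KCL at the emitter: V_E/R_E = (V_BB−0.7−V_E)/R_B + (V_CC−0.2−V_E)/R_C, giving V_E = 0.106 V.
I_C = (V_CC − 0.2 − V_E)/R_C = (6.6 − 0.106)/10 = 0.649 mA.
Check: I_B = (4.2 − 0.106)/68 = 0.0602 mA, and β·I_B = 9.03 mA > I_C, confirming saturation.

saturation; I_C ≈ 0.65 mA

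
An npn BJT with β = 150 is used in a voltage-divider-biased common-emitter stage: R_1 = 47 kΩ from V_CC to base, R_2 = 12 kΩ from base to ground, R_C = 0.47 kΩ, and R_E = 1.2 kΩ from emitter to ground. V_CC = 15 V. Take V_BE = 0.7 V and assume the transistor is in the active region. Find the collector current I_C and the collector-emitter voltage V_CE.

Thevenize the base divider: V_Th = V_CC·R_2/(R_1+R_2) = 15×12/59 = 3.05 V, R_Th = R_1‖R_2 = 9.56 kΩ.
Base-emitter loop: V_Th = I_B·R_Th + V_BE + (β+1)I_B·R_E, so I_B = (3.05 − 0.7) / (9.56 + 151×1.2) = 0.0123 mA.
I_C = β·I_B = 150×0.0123 = 1.85 mA, and I_E = (β+1)I_B = 1.86 mA.
V_CE = V_CC − I_C·R_C − I_E·R_E = 15 − 1.85×0.47 − 1.86×1.2 = 11.9 V.
V_CE = 11.9 V > 0.2 V confirms active-region operation.

I_C ≈ 1.8 mA, V_CE ≈ 12 V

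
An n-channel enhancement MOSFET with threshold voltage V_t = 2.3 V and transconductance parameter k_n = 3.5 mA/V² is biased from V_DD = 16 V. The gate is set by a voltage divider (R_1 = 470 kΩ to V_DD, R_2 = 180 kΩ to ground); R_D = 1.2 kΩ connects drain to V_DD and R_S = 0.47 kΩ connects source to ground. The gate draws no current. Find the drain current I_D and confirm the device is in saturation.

I_D ≈ 2.2 mA

V_G = V_DD·R_2/(R_1+R_2) = 16×180/650 = 4.43 V.
Assume saturation: I_D = (k_n/2)(V_GS − V_t)² with V_GS = V_G − I_D·R_S = 4.43 − 0.47·I_D.
Substituting gives 0.387·I_D² − 4.51·I_D + 7.95 = 0, with roots I_D = 2.17 or 9.49 mA.
The root I_D = 9.49 mA gives V_GS = -0.0284 V ≤ V_t, so take I_D = 2.17 mA.
Then V_GS = 3.41 V and V_DS = V_DD − I_D(R_D+R_S) = 16 − 2.17×1.67 = 12.4 V.
Saturation requires V_DS ≥ V_GS − V_t = 1.11 V; 12.4 ≥ 1.11 ✓.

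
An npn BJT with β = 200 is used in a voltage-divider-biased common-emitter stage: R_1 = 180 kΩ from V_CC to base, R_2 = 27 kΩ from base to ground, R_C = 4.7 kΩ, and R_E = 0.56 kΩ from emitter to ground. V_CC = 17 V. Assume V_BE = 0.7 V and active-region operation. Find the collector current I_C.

Thevenize the base divider: V_Th = V_CC·R_2/(R_1+R_2) = 17×27/207 = 2.22 V, R_Th = R_1‖R_2 = 23.5 kΩ.
Base-emitter loop: V_Th = I_B·R_Th + V_BE + (β+1)I_B·R_E, so I_B = (2.22 − 0.7) / (23.5 + 201×0.56) = 0.0112 mA.
I_C = β·I_B = 200×0.0112 = 2.23 mA, and I_E = (β+1)I_B = 2.24 mA.
V_CE = V_CC − I_C·R_C − I_E·R_E = 17 − 2.23×4.7 − 2.24×0.56 = 5.26 V.
V_CE = 5.26 V > 0.2 V confirms active-region operation.

I_C ≈ 2.2 mA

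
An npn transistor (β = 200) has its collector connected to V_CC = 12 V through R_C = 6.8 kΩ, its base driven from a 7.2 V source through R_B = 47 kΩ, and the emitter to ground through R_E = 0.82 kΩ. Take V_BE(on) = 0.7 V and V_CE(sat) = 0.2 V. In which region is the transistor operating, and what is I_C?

saturation; I_C ≈ 1.5 mA

Assume active: I_B = (7.2 − 0.7)/(47 + 201×0.82) = 0.0307 mA, I_C = β·I_B = 6.14 mA.
Then V_CE = 12 − 6.14×6.8 − 6.17×0.82 = -34.8 V < 0.2 V — the active assumption fails.
Re-solve with V_CE = 0.2 V. KCL at the emitter: V_E/R_E = (V_BB−0.7−V_E)/R_B + (V_CC−0.2−V_E)/R_C, giving V_E = 1.35 V.
I_C = (V_CC − 0.2 − V_E)/R_C = (11.8 − 1.35)/6.8 = 1.54 mA.
Check: I_B = (6.5 − 1.35)/47 = 0.11 mA, and β·I_B = 21.9 mA > I_C, confirming saturation.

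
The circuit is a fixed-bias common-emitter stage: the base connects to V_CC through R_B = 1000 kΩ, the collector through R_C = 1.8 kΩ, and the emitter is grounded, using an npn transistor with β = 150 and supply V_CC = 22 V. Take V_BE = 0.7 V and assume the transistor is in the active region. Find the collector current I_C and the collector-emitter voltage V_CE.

Base loop: V_CC = I_B·R_B + V_BE, so I_B = (22 − 0.7)/1000 kΩ = 0.0213 mA.
In the active region I_C = β·I_B = 150 × 0.0213 = 3.19 mA.
Collector loop: V_CE = V_CC − I_C·R_C = 22 − 3.19×1.8 = 16.2 V.
Since V_CE = 16.2 V > V_CE(sat) ≈ 0.2 V, the transistor is in the active region as assumed.

I_C ≈ 3.2 mA, V_CE ≈ 16 V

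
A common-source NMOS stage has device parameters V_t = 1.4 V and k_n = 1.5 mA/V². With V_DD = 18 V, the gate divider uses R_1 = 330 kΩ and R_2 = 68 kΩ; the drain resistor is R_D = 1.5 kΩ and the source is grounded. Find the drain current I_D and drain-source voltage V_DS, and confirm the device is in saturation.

V_G = V_DD·R_2/(R_1+R_2) = 18×68/398 = 3.08 V. With the source grounded, V_GS = V_G = 3.08 V.
Assume saturation: I_D = (k_n/2)(V_GS − V_t)² = (1.5/2)×(3.08 − 1.4)² = 0.75×1.68² = 2.11 mA.
V_DS = V_DD − I_D·R_D = 18 − 2.11×1.5 = 14.8 V.
Saturation requires V_DS ≥ V_GS − V_t = 1.68 V; 14.8 ≥ 1.68 ✓.

I_D ≈ 2.1 mA, V_DS ≈ 15 V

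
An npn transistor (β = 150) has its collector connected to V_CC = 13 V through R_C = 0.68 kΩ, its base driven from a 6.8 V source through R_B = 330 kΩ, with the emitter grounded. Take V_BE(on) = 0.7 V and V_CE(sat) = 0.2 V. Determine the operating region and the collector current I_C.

active; I_C ≈ 2.8 mA

Assume active. Base-emitter loop: I_B = (V_BB − V_BE)/R_B = (6.8 − 0.7)/330 = 0.0185 mA.
I_C = β·I_B = 150×0.0185 = 2.77 mA.
V_CE = V_CC − I_C·R_C = 13 − 2.77×0.68 = 11.1 V > V_CE(sat), so the active-region assumption holds.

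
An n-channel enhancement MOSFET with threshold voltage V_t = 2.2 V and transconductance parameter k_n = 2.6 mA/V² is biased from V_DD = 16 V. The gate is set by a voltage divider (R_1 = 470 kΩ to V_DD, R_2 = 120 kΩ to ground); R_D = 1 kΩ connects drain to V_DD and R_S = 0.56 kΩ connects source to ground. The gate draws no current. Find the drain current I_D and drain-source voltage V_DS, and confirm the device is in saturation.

V_G = V_DD·R_2/(R_1+R_2) = 16×120/590 = 3.25 V.
Assume saturation: I_D = (k_n/2)(V_GS − V_t)² with V_GS = V_G − I_D·R_S = 3.25 − 0.56·I_D.
Substituting gives 0.408·I_D² − 2.53·I_D + 1.44 = 0, with roots I_D = 0.635 or 5.58 mA.
The root I_D = 5.58 mA gives V_GS = 0.128 V ≤ V_t, so take I_D = 0.635 mA.
Then V_GS = 2.9 V and V_DS = V_DD − I_D(R_D+R_S) = 16 − 0.635×1.56 = 15 V.
Saturation requires V_DS ≥ V_GS − V_t = 0.699 V; 15 ≥ 0.699 ✓.

I_D ≈ 0.63 mA, V_DS ≈ 15 V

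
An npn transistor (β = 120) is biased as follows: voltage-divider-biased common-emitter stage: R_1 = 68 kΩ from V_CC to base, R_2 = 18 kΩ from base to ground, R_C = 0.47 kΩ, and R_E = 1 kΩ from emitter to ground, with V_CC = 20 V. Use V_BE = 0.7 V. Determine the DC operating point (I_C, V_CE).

Thevenize the base divider: V_Th = V_CC·R_2/(R_1+R_2) = 20×18/86 = 4.19 V, R_Th = R_1‖R_2 = 14.2 kΩ.
Base-emitter loop: V_Th = I_B·R_Th + V_BE + (β+1)I_B·R_E, so I_B = (4.19 − 0.7) / (14.2 + 121×1) = 0.0258 mA.
I_C = β·I_B = 120×0.0258 = 3.09 mA, and I_E = (β+1)I_B = 3.12 mA.
V_CE = V_CC − I_C·R_C − I_E·R_E = 20 − 3.09×0.47 − 3.12×1 = 15.4 V.
V_CE = 15.4 V > 0.2 V confirms active-region operation.

I_C ≈ 3.1 mA, V_CE ≈ 15 V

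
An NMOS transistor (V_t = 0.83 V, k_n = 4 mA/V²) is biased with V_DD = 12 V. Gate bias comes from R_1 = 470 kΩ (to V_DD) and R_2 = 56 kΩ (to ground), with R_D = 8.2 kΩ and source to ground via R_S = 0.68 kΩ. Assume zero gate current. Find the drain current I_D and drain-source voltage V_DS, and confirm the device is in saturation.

V_G = V_DD·R_2/(R_1+R_2) = 12×56/526 = 1.28 V.
Assume saturation: I_D = (k_n/2)(V_GS − V_t)² with V_GS = V_G − I_D·R_S = 1.28 − 0.68·I_D.
Substituting gives 0.925·I_D² − 2.22·I_D + 0.401 = 0, with roots I_D = 0.197 or 2.2 mA.
The root I_D = 2.2 mA gives V_GS = -0.219 V ≤ V_t, so take I_D = 0.197 mA.
Then V_GS = 1.14 V and V_DS = V_DD − I_D(R_D+R_S) = 12 − 0.197×8.88 = 10.3 V.
Saturation requires V_DS ≥ V_GS − V_t = 0.314 V; 10.3 ≥ 0.314 ✓.

I_D ≈ 0.2 mA, V_DS ≈ 10 V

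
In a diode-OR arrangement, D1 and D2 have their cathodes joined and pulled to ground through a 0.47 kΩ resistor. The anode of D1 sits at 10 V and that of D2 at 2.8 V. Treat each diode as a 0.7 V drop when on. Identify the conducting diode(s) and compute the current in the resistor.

Assume both conduct. Then node N would need to be at both 10−0.7 = 9.3 V and 2.8−0.7 = 2.1 V, which is impossible.
Assume only D1 conducts: V_N = 10 − 0.7 = 9.3 V, so I_R = 9.3/0.47 = 19.8 mA.
Check D2: its anode-to-cathode voltage is 2.8 − 9.3 = -6.5 V < 0.7 V, so it is off. The assumption is consistent.

Only D1 conducts; I_R ≈ 20 mA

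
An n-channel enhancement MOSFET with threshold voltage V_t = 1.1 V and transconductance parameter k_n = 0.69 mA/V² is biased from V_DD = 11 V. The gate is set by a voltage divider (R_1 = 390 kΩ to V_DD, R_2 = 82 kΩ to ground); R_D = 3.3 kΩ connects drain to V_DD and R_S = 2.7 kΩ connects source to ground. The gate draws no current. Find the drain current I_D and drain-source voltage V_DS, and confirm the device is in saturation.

V_G = V_DD·R_2/(R_1+R_2) = 11×82/472 = 1.91 V.
Assume saturation: I_D = (k_n/2)(V_GS − V_t)² with V_GS = V_G − I_D·R_S = 1.91 − 2.7·I_D.
Substituting gives 2.52·I_D² − 2.51·I_D + 0.227 = 0, with roots I_D = 0.1 or 0.898 mA.
The root I_D = 0.898 mA gives V_GS = -0.513 V ≤ V_t, so take I_D = 0.1 mA.
Then V_GS = 1.64 V and V_DS = V_DD − I_D(R_D+R_S) = 11 − 0.1×6 = 10.4 V.
Saturation requires V_DS ≥ V_GS − V_t = 0.54 V; 10.4 ≥ 0.54 ✓.

I_D ≈ 0.1 mA, V_DS ≈ 10 V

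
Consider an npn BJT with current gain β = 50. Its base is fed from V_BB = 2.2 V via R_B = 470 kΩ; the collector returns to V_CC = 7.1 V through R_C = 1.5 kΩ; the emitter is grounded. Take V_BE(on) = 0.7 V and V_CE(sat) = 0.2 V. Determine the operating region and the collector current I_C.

active; I_C ≈ 0.16 mA

Assume active. Base-emitter loop: I_B = (V_BB − V_BE)/R_B = (2.2 − 0.7)/470 = 0.00319 mA.
I_C = β·I_B = 50×0.00319 = 0.16 mA.
V_CE = V_CC − I_C·R_C = 7.1 − 0.16×1.5 = 6.86 V > V_CE(sat), so the active-region assumption holds.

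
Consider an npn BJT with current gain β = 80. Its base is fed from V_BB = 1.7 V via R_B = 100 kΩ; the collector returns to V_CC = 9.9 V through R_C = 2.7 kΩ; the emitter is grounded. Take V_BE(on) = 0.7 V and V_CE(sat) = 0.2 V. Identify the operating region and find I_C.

active; I_C ≈ 0.8 mA

Assume active. Base-emitter loop: I_B = (V_BB − V_BE)/R_B = (1.7 − 0.7)/100 = 0.01 mA.
I_C = β·I_B = 80×0.01 = 0.8 mA.
V_CE = V_CC − I_C·R_C = 9.9 − 0.8×2.7 = 7.74 V > V_CE(sat), so the active-region assumption holds.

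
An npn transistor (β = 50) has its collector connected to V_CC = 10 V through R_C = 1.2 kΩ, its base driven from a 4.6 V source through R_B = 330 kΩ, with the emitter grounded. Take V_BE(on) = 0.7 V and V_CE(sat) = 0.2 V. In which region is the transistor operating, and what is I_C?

active; I_C ≈ 0.59 mA

Assume active. Base-emitter loop: I_B = (V_BB − V_BE)/R_B = (4.6 − 0.7)/330 = 0.0118 mA.
I_C = β·I_B = 50×0.0118 = 0.591 mA.
V_CE = V_CC − I_C·R_C = 10 − 0.591×1.2 = 9.29 V > V_CE(sat), so the active-region assumption holds.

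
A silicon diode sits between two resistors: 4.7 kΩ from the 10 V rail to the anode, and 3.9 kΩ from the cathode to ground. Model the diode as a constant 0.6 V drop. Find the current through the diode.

I ≈ 1.1 mA

The two resistors are in series with the diode, so KVL gives 10 = I·4.7 + 0.6 + I·3.9.
I = (10 − 0.6) / (4.7 + 3.9) kΩ = 9.4 / 8.6 = 1.09 mA.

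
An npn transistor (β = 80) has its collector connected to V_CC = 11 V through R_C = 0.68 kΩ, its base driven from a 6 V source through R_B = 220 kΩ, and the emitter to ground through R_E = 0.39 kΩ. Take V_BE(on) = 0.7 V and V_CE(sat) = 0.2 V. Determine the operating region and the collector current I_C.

Assume active. Base-emitter loop: I_B = (V_BB − V_BE)/(R_B + (β+1)R_E) = (6 − 0.7)/(220 + 81×0.39) = 0.0211 mA.
I_C = β·I_B = 80×0.0211 = 1.69 mA.
V_CE = V_CC − I_C·R_C − I_E·R_E = 11 − 1.69×0.68 − 1.71×0.39 = 9.19 V > V_CE(sat), so the active-region assumption holds.

active; I_C ≈ 1.7 mA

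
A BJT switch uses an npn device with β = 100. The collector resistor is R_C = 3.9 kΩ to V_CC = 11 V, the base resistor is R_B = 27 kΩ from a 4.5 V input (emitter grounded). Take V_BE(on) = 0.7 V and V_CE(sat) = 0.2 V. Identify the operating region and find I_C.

Assume active: I_B = (4.5 − 0.7)/27 = 0.141 mA, giving I_C = β·I_B = 14.1 mA.
But then V_CE = 11 − 14.1×3.9 = -43.9 V < V_CE(sat) = 0.2 V — impossible in the active region.
So the transistor is saturated. With V_CE = 0.2 V, I_C = (V_CC − 0.2)/R_C = 10.8/3.9 = 2.77 mA.
Check: β·I_B = 14.1 mA > I_C = 2.77 mA, confirming saturation.

saturation; I_C ≈ 2.8 mA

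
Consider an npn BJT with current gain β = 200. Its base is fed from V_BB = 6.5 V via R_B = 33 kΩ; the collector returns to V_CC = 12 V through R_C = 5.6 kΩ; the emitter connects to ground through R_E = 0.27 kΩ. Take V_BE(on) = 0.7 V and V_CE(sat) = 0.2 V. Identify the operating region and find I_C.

Assume active: I_B = (6.5 − 0.7)/(33 + 201×0.27) = 0.0665 mA, I_C = β·I_B = 13.3 mA.
Then V_CE = 12 − 13.3×5.6 − 13.4×0.27 = -66 V < 0.2 V — the active assumption fails.
Re-solve with V_CE = 0.2 V. KCL at the emitter: V_E/R_E = (V_BB−0.7−V_E)/R_B + (V_CC−0.2−V_E)/R_C, giving V_E = 0.583 V.
I_C = (V_CC − 0.2 − V_E)/R_C = (11.8 − 0.583)/5.6 = 2 mA.
Check: I_B = (5.8 − 0.583)/33 = 0.158 mA, and β·I_B = 31.6 mA > I_C, confirming saturation.

saturation; I_C ≈ 2 mA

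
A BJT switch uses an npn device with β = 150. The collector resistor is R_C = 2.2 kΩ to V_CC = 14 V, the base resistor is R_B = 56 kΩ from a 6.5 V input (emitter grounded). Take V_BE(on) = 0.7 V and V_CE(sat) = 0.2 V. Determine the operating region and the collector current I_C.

saturation; I_C ≈ 6.3 mA

Assume active: I_B = (6.5 − 0.7)/56 = 0.104 mA, giving I_C = β·I_B = 15.5 mA.
But then V_CE = 14 − 15.5×2.2 = -20.2 V < V_CE(sat) = 0.2 V — impossible in the active region.
So the transistor is saturated. With V_CE = 0.2 V, I_C = (V_CC − 0.2)/R_C = 13.8/2.2 = 6.27 mA.
Check: β·I_B = 15.5 mA > I_C = 6.27 mA, confirming saturation.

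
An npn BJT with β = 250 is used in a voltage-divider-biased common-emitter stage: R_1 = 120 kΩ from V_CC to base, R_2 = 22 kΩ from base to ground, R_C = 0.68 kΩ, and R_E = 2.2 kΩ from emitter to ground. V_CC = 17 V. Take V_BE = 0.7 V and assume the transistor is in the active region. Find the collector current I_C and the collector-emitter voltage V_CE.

Thevenize the base divider: V_Th = V_CC·R_2/(R_1+R_2) = 17×22/142 = 2.63 V, R_Th = R_1‖R_2 = 18.6 kΩ.
Base-emitter loop: V_Th = I_B·R_Th + V_BE + (β+1)I_B·R_E, so I_B = (2.63 − 0.7) / (18.6 + 251×2.2) = 0.00339 mA.
I_C = β·I_B = 250×0.00339 = 0.847 mA, and I_E = (β+1)I_B = 0.85 mA.
V_CE = V_CC − I_C·R_C − I_E·R_E = 17 − 0.847×0.68 − 0.85×2.2 = 14.6 V.
V_CE = 14.6 V > 0.2 V confirms active-region operation.

I_C ≈ 0.85 mA, V_CE ≈ 15 V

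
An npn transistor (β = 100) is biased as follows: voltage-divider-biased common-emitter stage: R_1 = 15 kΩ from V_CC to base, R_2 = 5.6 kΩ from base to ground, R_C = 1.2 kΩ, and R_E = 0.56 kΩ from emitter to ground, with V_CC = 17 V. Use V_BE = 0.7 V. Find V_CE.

Thevenize the base divider: V_Th = V_CC·R_2/(R_1+R_2) = 17×5.6/20.6 = 4.62 V, R_Th = R_1‖R_2 = 4.08 kΩ.
Base-emitter loop: V_Th = I_B·R_Th + V_BE + (β+1)I_B·R_E, so I_B = (4.62 − 0.7) / (4.08 + 101×0.56) = 0.0647 mA.
I_C = β·I_B = 100×0.0647 = 6.47 mA, and I_E = (β+1)I_B = 6.53 mA.
V_CE = V_CC − I_C·R_C − I_E·R_E = 17 − 6.47×1.2 − 6.53×0.56 = 5.58 V.
V_CE = 5.58 V > 0.2 V confirms active-region operation.

V_CE ≈ 5.6 V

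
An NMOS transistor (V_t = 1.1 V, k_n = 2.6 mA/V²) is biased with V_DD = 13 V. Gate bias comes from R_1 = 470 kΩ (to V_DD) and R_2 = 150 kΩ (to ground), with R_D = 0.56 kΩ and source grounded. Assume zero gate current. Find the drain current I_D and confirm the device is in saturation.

V_G = V_DD·R_2/(R_1+R_2) = 13×150/620 = 3.15 V. With the source grounded, V_GS = V_G = 3.15 V.
Assume saturation: I_D = (k_n/2)(V_GS − V_t)² = (2.6/2)×(3.15 − 1.1)² = 1.3×2.05² = 5.44 mA.
V_DS = V_DD − I_D·R_D = 13 − 5.44×0.56 = 9.96 V.
Saturation requires V_DS ≥ V_GS − V_t = 2.05 V; 9.96 ≥ 2.05 ✓.

I_D ≈ 5.4 mA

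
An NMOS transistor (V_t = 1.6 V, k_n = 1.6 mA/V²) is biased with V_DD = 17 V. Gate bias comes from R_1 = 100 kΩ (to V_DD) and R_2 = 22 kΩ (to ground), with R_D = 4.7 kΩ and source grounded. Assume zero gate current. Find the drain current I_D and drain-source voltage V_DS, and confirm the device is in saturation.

V_G = V_DD·R_2/(R_1+R_2) = 17×22/122 = 3.07 V. With the source grounded, V_GS = V_G = 3.07 V.
Assume saturation: I_D = (k_n/2)(V_GS − V_t)² = (1.6/2)×(3.07 − 1.6)² = 0.8×1.47² = 1.72 mA.
V_DS = V_DD − I_D·R_D = 17 − 1.72×4.7 = 8.92 V.
Saturation requires V_DS ≥ V_GS − V_t = 1.47 V; 8.92 ≥ 1.47 ✓.

I_D ≈ 1.7 mA, V_DS ≈ 8.9 V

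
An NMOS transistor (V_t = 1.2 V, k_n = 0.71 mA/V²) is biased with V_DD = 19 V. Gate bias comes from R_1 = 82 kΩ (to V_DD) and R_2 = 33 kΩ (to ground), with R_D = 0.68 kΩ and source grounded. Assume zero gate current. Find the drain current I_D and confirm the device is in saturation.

I_D ≈ 6.4 mA

V_G = V_DD·R_2/(R_1+R_2) = 19×33/115 = 5.45 V. With the source grounded, V_GS = V_G = 5.45 V.
Assume saturation: I_D = (k_n/2)(V_GS − V_t)² = (0.71/2)×(5.45 − 1.2)² = 0.355×4.25² = 6.42 mA.
V_DS = V_DD − I_D·R_D = 19 − 6.42×0.68 = 14.6 V.
Saturation requires V_DS ≥ V_GS − V_t = 4.25 V; 14.6 ≥ 4.25 ✓.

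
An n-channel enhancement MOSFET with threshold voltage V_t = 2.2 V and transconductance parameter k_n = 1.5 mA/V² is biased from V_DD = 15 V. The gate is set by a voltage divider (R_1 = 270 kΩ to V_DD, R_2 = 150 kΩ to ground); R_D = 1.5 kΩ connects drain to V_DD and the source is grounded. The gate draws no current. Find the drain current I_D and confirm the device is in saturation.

V_G = V_DD·R_2/(R_1+R_2) = 15×150/420 = 5.36 V. With the source grounded, V_GS = V_G = 5.36 V.
Assume saturation: I_D = (k_n/2)(V_GS − V_t)² = (1.5/2)×(5.36 − 2.2)² = 0.75×3.16² = 7.48 mA.
V_DS = V_DD − I_D·R_D = 15 − 7.48×1.5 = 3.79 V.
Saturation requires V_DS ≥ V_GS − V_t = 3.16 V; 3.79 ≥ 3.16 ✓.

I_D ≈ 7.5 mA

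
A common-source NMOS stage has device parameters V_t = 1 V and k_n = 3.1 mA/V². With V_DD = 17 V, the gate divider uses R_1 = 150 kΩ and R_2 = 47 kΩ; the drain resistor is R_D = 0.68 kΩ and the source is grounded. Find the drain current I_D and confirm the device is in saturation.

V_G = V_DD·R_2/(R_1+R_2) = 17×47/197 = 4.06 V. With the source grounded, V_GS = V_G = 4.06 V.
Assume saturation: I_D = (k_n/2)(V_GS − V_t)² = (3.1/2)×(4.06 − 1)² = 1.55×3.06² = 14.5 mA.
V_DS = V_DD − I_D·R_D = 17 − 14.5×0.68 = 7.16 V.
Saturation requires V_DS ≥ V_GS − V_t = 3.06 V; 7.16 ≥ 3.06 ✓.

I_D ≈ 14 mA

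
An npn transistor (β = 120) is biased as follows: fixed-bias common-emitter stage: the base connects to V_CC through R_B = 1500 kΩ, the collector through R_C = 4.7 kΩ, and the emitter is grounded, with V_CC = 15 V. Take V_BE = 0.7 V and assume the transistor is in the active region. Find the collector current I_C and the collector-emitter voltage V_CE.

Base loop: V_CC = I_B·R_B + V_BE, so I_B = (15 − 0.7)/1500 kΩ = 0.00953 mA.
In the active region I_C = β·I_B = 120 × 0.00953 = 1.14 mA.
Collector loop: V_CE = V_CC − I_C·R_C = 15 − 1.14×4.7 = 9.62 V.
Since V_CE = 9.62 V > V_CE(sat) ≈ 0.2 V, the transistor is in the active region as assumed.

I_C ≈ 1.1 mA, V_CE ≈ 9.6 V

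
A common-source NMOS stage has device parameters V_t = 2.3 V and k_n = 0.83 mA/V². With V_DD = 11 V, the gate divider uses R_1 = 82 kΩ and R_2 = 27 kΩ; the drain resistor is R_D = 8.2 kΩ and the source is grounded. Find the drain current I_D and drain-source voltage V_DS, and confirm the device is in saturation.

I_D ≈ 0.075 mA, V_DS ≈ 10 V

V_G = V_DD·R_2/(R_1+R_2) = 11×27/109 = 2.72 V. With the source grounded, V_GS = V_G = 2.72 V.
Assume saturation: I_D = (k_n/2)(V_GS − V_t)² = (0.83/2)×(2.72 − 2.3)² = 0.415×0.425² = 0.0749 mA.
V_DS = V_DD − I_D·R_D = 11 − 0.0749×8.2 = 10.4 V.
Saturation requires V_DS ≥ V_GS − V_t = 0.425 V; 10.4 ≥ 0.425 ✓.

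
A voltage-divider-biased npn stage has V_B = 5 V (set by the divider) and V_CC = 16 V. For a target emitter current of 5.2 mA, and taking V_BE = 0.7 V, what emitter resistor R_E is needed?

V_E = V_B − V_BE = 5 − 0.7 = 4.3 V.
R_E = V_E / I_E = 4.3 / 5.2 = 0.827 kΩ.

R_E ≈ 0.83 kΩ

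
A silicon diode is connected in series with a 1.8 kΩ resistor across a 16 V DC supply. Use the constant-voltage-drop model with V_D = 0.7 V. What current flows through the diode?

KVL around the loop: 16 = V_D + I·R = 0.7 + I × 1.8 kΩ.
So I = (16 − 0.7) / 1.8 kΩ = 15.3 / 1.8 = 8.5 mA.

I ≈ 8.5 mA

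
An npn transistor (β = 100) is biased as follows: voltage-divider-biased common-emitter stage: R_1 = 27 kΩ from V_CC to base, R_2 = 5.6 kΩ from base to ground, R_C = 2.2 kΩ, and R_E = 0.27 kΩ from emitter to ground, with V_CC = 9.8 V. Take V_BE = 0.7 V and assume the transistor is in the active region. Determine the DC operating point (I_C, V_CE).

I_C ≈ 3.1 mA, V_CE ≈ 2.2 V

Thevenize the base divider: V_Th = V_CC·R_2/(R_1+R_2) = 9.8×5.6/32.6 = 1.68 V, R_Th = R_1‖R_2 = 4.64 kΩ.
Base-emitter loop: V_Th = I_B·R_Th + V_BE + (β+1)I_B·R_E, so I_B = (1.68 − 0.7) / (4.64 + 101×0.27) = 0.0308 mA.
I_C = β·I_B = 100×0.0308 = 3.08 mA, and I_E = (β+1)I_B = 3.11 mA.
V_CE = V_CC − I_C·R_C − I_E·R_E = 9.8 − 3.08×2.2 − 3.11×0.27 = 2.18 V.
V_CE = 2.18 V > 0.2 V confirms active-region operation.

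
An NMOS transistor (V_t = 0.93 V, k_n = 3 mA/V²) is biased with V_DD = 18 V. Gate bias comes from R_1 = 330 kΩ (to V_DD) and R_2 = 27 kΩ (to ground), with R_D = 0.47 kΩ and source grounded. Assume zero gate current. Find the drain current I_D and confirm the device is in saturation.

V_G = V_DD·R_2/(R_1+R_2) = 18×27/357 = 1.36 V. With the source grounded, V_GS = V_G = 1.36 V.
Assume saturation: I_D = (k_n/2)(V_GS − V_t)² = (3/2)×(1.36 − 0.93)² = 1.5×0.431² = 0.279 mA.
V_DS = V_DD − I_D·R_D = 18 − 0.279×0.47 = 17.9 V.
Saturation requires V_DS ≥ V_GS − V_t = 0.431 V; 17.9 ≥ 0.431 ✓.

I_D ≈ 0.28 mA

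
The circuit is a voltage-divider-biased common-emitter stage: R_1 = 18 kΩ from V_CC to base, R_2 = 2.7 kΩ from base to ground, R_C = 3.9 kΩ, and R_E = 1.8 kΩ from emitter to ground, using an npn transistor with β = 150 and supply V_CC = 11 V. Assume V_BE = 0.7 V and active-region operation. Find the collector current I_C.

I_C ≈ 0.4 mA

Thevenize the base divider: V_Th = V_CC·R_2/(R_1+R_2) = 11×2.7/20.7 = 1.43 V, R_Th = R_1‖R_2 = 2.35 kΩ.
Base-emitter loop: V_Th = I_B·R_Th + V_BE + (β+1)I_B·R_E, so I_B = (1.43 − 0.7) / (2.35 + 151×1.8) = 0.00268 mA.
I_C = β·I_B = 150×0.00268 = 0.402 mA, and I_E = (β+1)I_B = 0.405 mA.
V_CE = V_CC − I_C·R_C − I_E·R_E = 11 − 0.402×3.9 − 0.405×1.8 = 8.7 V.
V_CE = 8.7 V > 0.2 V confirms active-region operation.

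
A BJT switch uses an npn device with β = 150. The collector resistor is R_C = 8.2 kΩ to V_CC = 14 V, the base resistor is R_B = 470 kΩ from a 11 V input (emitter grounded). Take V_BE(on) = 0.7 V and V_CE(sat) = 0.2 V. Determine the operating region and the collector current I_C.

Assume active: I_B = (11 − 0.7)/470 = 0.0219 mA, giving I_C = β·I_B = 3.29 mA.
But then V_CE = 14 − 3.29×8.2 = -13 V < V_CE(sat) = 0.2 V — impossible in the active region.
So the transistor is saturated. With V_CE = 0.2 V, I_C = (V_CC − 0.2)/R_C = 13.8/8.2 = 1.68 mA.
Check: β·I_B = 3.29 mA > I_C = 1.68 mA, confirming saturation.

saturation; I_C ≈ 1.7 mA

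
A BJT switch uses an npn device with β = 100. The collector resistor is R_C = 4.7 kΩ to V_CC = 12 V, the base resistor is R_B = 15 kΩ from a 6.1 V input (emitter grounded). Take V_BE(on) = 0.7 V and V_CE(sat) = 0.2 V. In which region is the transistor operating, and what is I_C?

saturation; I_C ≈ 2.5 mA

Assume active: I_B = (6.1 − 0.7)/15 = 0.36 mA, giving I_C = β·I_B = 36 mA.
But then V_CE = 12 − 36×4.7 = -157 V < V_CE(sat) = 0.2 V — impossible in the active region.
So the transistor is saturated. With V_CE = 0.2 V, I_C = (V_CC − 0.2)/R_C = 11.8/4.7 = 2.51 mA.
Check: β·I_B = 36 mA > I_C = 2.51 mA, confirming saturation.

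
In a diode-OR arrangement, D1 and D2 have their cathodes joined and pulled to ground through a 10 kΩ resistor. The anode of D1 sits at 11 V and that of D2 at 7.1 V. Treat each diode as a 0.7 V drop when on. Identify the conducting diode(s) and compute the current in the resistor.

Assume both conduct. Then node N would need to be at both 11−0.7 = 10.3 V and 7.1−0.7 = 6.4 V, which is impossible.
Assume only D1 conducts: V_N = 11 − 0.7 = 10.3 V, so I_R = 10.3/10 = 1.03 mA.
Check D2: its anode-to-cathode voltage is 7.1 − 10.3 = -3.2 V < 0.7 V, so it is off. The assumption is consistent.

Only D1 conducts; I_R ≈ 1 mA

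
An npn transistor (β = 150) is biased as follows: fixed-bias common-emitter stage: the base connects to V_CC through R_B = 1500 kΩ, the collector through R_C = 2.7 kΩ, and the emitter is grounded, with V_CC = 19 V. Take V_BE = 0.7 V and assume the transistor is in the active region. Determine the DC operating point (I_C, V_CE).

I_C ≈ 1.8 mA, V_CE ≈ 14 V

Base loop: V_CC = I_B·R_B + V_BE, so I_B = (19 − 0.7)/1500 kΩ = 0.0122 mA.
In the active region I_C = β·I_B = 150 × 0.0122 = 1.83 mA.
Collector loop: V_CE = V_CC − I_C·R_C = 19 − 1.83×2.7 = 14.1 V.
Since V_CE = 14.1 V > V_CE(sat) ≈ 0.2 V, the transistor is in the active region as assumed.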